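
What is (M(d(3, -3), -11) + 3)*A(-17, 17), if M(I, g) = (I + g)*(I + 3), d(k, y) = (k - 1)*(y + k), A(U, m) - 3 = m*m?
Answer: -8760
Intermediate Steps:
A(U, m) = 3 + m² (A(U, m) = 3 + m*m = 3 + m²)
d(k, y) = (-1 + k)*(k + y)
M(I, g) = (3 + I)*(I + g) (M(I, g) = (I + g)*(3 + I) = (3 + I)*(I + g))
(M(d(3, -3), -11) + 3)*A(-17, 17) = (((3² - 1*3 - 1*(-3) + 3*(-3))² + 3*(3² - 1*3 - 1*(-3) + 3*(-3)) + 3*(-11) + (3² - 1*3 - 1*(-3) + 3*(-3))*(-11)) + 3)*(3 + 17²) = (((9 - 3 + 3 - 9)² + 3*(9 - 3 + 3 - 9) - 33 + (9 - 3 + 3 - 9)*(-11)) + 3)*(3 + 289) = ((0² + 3*0 - 33 + 0*(-11)) + 3)*292 = ((0 + 0 - 33 + 0) + 3)*292 = (-33 + 3)*292 = -30*292 = -8760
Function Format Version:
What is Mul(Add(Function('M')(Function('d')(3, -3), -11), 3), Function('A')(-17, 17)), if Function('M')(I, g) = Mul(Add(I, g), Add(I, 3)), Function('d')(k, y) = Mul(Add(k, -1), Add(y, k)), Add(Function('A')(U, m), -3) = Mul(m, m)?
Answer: -8760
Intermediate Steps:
Function('A')(U, m) = Add(3, Pow(m, 2)) (Function('A')(U, m) = Add(3, Mul(m, m)) = Add(3, Pow(m, 2)))
Function('d')(k, y) = Mul(Add(-1, k), Add(k, y))
Function('M')(I, g) = Mul(Add(3, I), Add(I, g)) (Function('M')(I, g) = Mul(Add(I, g), Add(3, I)) = Mul(Add(3, I), Add(I, g)))
Mul(Add(Function('M')(Function('d')(3, -3), -11), 3), Function('A')(-17, 17)) = Mul(Add(Add(Pow(Add(Pow(3, 2), Mul(-1, 3), Mul(-1, -3), Mul(3, -3)), 2), Mul(3, Add(Pow(3, 2), Mul(-1, 3), Mul(-1, -3), Mul(3, -3))), Mul(3, -11), Mul(Add(Pow(3, 2), Mul(-1, 3), Mul(-1, -3), Mul(3, -3)), -11)), 3), Add(3, Pow(17, 2))) = Mul(Add(Add(Pow(Add(9, -3, 3, -9), 2), Mul(3, Add(9, -3, 3, -9)), -33, Mul(Add(9, -3, 3, -9), -11)), 3), Add(3, 289)) = Mul(Add(Add(Pow(0, 2), Mul(3, 0), -33, Mul(0, -11)), 3), 292) = Mul(Add(Add(0, 0, -33, 0), 3), 292) = Mul(Add(-33, 3), 292) = Mul(-30, 292) = -8760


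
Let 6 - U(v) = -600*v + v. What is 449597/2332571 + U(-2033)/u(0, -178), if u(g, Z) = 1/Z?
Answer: 505611491298115/2332571 ≈ 2.1676e+8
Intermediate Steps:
U(v) = 6 + 599*v (U(v) = 6 - (-600*v + v) = 6 - (-599)*v = 6 + 599*v)
449597/2332571 + U(-2033)/u(0, -178) = 449597/2332571 + (6 + 599*(-2033))/(1/(-178)) = 449597*(1/2332571) + (6 - 1217767)/(-1/178) = 449597/2332571 - 1217761*(-178) = 449597/2332571 + 216761458 = 505611491298115/2332571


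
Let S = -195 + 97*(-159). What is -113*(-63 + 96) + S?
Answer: -19347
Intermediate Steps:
S = -15618 (S = -195 - 15423 = -15618)
-113*(-63 + 96) + S = -113*(-63 + 96) - 15618 = -113*33 - 15618 = -3729 - 15618 = -19347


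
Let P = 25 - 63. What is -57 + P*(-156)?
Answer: 5871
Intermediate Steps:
P = -38
-57 + P*(-156) = -57 - 38*(-156) = -57 + 5928 = 5871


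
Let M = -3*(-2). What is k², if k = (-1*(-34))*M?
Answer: 41616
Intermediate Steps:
M = 6
k = 204 (k = -1*(-34)*6 = 34*6 = 204)
k² = 204² = 41616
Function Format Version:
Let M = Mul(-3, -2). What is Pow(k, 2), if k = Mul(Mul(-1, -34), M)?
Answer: 41616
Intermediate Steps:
M = 6
k = 204 (k = Mul(Mul(-1, -34), 6) = Mul(34, 6) = 204)
Pow(k, 2) = Pow(204, 2) = 41616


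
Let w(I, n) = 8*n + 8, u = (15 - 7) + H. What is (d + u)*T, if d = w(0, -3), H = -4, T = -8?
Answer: 96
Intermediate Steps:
u = 4 (u = (15 - 7) - 4 = 8 - 4 = 4)
w(I, n) = 8 + 8*n
d = -16 (d = 8 + 8*(-3) = 8 - 24 = -16)
(d + u)*T = (-16 + 4)*(-8) = -12*(-8) = 96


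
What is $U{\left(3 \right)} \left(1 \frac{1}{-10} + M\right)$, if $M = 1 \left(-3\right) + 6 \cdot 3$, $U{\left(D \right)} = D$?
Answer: $\frac{447}{10} \approx 44.7$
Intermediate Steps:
$M = 15$ ($M = -3 + 18 = 15$)
$U{\left(3 \right)} \left(1 \frac{1}{-10} + M\right) = 3 \left(1 \frac{1}{-10} + 15\right) = 3 \left(1 \left(- \frac{1}{10}\right) + 15\right) = 3 \left(- \frac{1}{10} + 15\right) = 3 \cdot \frac{149}{10} = \frac{447}{10}$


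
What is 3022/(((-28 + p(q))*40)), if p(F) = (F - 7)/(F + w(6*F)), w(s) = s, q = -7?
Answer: -10577/3880 ≈ -2.7260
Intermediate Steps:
p(F) = (-7 + F)/(7*F) (p(F) = (F - 7)/(F + 6*F) = (-7 + F)/((7*F)) = (-7 + F)*(1/(7*F)) = (-7 + F)/(7*F))
3022/(((-28 + p(q))*40)) = 3022/(((-28 + (⅐)*(-7 - 7)/(-7))*40)) = 3022/(((-28 + (⅐)*(-⅐)*(-14))*40)) = 3022/(((-28 + 2/7)*40)) = 3022/((-194/7*40)) = 3022/(-7760/7) = 3022*(-7/7760) = -10577/3880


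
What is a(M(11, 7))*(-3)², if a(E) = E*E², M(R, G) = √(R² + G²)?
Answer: 1530*√170 ≈ 19949.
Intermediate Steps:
M(R, G) = √(G² + R²)
a(E) = E³
a(M(11, 7))*(-3)² = (√(7² + 11²))³*(-3)² = (√(49 + 121))³*9 = (√170)³*9 = (170*√170)*9 = 1530*√170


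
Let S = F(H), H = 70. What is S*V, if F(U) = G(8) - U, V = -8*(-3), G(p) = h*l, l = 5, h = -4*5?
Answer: -4080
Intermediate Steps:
h = -20
G(p) = -100 (G(p) = -20*5 = -100)
V = 24
F(U) = -100 - U
S = -170 (S = -100 - 1*70 = -100 - 70 = -170)
S*V = -170*24 = -4080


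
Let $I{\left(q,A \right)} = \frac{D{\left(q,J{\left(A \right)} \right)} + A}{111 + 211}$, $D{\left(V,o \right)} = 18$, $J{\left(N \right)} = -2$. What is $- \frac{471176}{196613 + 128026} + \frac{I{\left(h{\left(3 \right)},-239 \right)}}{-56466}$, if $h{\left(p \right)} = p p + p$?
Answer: $- \frac{135982139491}{93692113956} \approx -1.4514$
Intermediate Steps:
$h{\left(p \right)} = p + p^{2}$ ($h{\left(p \right)} = p^{2} + p = p + p^{2}$)
$I{\left(q,A \right)} = \frac{9}{161} + \frac{A}{322}$ ($I{\left(q,A \right)} = \frac{18 + A}{111 + 211} = \frac{18 + A}{322} = \left(18 + A\right) \frac{1}{322} = \frac{9}{161} + \frac{A}{322}$)
$- \frac{471176}{196613 + 128026} + \frac{I{\left(h{\left(3 \right)},-239 \right)}}{-56466} = - \frac{471176}{196613 + 128026} + \frac{\frac{9}{161} + \frac{1}{322} \left(-239\right)}{-56466} = - \frac{471176}{324639} + \left(\frac{9}{161} - \frac{239}{322}\right) \left(- \frac{1}{56466}\right) = \left(-471176\right) \frac{1}{324639} - - \frac{221}{18182052} = - \frac{471176}{324639} + \frac{221}{18182052} = - \frac{135982139491}{93692113956}$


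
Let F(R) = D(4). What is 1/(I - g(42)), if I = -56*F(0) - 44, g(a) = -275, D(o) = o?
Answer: ⅐ ≈ 0.14286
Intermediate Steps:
F(R) = 4
I = -268 (I = -56*4 - 44 = -224 - 44 = -268)
1/(I - g(42)) = 1/(-268 - 1*(-275)) = 1/(-268 + 275) = 1/7 = ⅐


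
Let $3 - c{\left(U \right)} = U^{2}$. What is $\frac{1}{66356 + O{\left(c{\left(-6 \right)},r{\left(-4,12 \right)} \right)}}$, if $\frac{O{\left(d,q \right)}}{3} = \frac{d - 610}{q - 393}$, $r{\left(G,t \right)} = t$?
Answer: $\frac{127}{8427855} \approx 1.5069 \cdot 10^{-5}$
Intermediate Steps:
$c{\left(U \right)} = 3 - U^{2}$
$O{\left(d,q \right)} = \frac{3 \left(-610 + d\right)}{-393 + q}$ ($O{\left(d,q \right)} = 3 \frac{d - 610}{q - 393} = 3 \frac{-610 + d}{-393 + q} = \frac{3 \left(-610 + d\right)}{-393 + q}$)
$\frac{1}{66356 + O{\left(c{\left(-6 \right)},r{\left(-4,12 \right)} \right)}} = \frac{1}{66356 + \frac{3 \left(-610 + \left(3 - \left(-6\right)^{2}\right)\right)}{-393 + 12}} = \frac{1}{66356 + \frac{3 \left(-610 + \left(3 - 36\right)\right)}{-381}} = \frac{1}{66356 + 3 \left(- \frac{1}{381}\right) \left(-610 + \left(3 - 36\right)\right)} = \frac{1}{66356 + 3 \left(- \frac{1}{381}\right) \left(-610 - 33\right)} = \frac{1}{66356 + 3 \left(- \frac{1}{381}\right) \left(-643\right)} = \frac{1}{66356 + \frac{643}{127}} = \frac{1}{\frac{8427855}{127}} = \frac{127}{8427855}$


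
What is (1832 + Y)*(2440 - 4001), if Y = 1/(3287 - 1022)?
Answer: -6477339841/2265 ≈ -2.8598e+6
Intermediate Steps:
Y = 1/2265 ≈ 0.00044150
(1832 + Y)*(2440 - 4001) = (1832 + 1/2265)*(2440 - 4001) = (4149481/2265)*(-1561) = -6477339841/2265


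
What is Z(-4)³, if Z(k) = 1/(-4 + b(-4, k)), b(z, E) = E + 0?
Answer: -1/512 ≈ -0.0019531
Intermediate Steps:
b(z, E) = E
Z(k) = 1/(-4 + k)
Z(-4)³ = (1/(-4 - 4))³ = (1/(-8))³ = (-⅛)³ = -1/512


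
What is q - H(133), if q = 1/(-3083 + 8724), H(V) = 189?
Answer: -1066148/5641 ≈ -189.00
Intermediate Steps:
q = 1/5641 ≈ 0.00017727
q - H(133) = 1/5641 - 1*189 = 1/5641 - 189 = -1066148/5641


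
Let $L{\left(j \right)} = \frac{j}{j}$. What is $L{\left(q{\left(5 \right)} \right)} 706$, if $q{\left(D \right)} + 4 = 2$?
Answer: $706$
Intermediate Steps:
$q{\left(D \right)} = -2$ ($q{\left(D \right)} = -4 + 2 = -2$)
$L{\left(j \right)} = 1$
$L{\left(q{\left(5 \right)} \right)} 706 = 1 \cdot 706 = 706$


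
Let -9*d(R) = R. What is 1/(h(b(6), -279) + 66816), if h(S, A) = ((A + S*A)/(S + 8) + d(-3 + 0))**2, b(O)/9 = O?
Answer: 36/4604665 ≈ 7.8182e-6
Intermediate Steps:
b(O) = 9*O
d(R) = -R/9
h(S, A) = (1/3 + (A + A*S)/(8 + S))**2 (h(S, A) = ((A + S*A)/(S + 8) - (-3 + 0)/9)**2 = ((A + A*S)/(8 + S) - 1/9*(-3))**2 = ((A + A*S)/(8 + S) + 1/3)**2 = (1/3 + (A + A*S)/(8 + S))**2)
1/(h(b(6), -279) + 66816) = 1/((8 + 9*6 + 3*(-279) + 3*(-279)*(9*6))**2/(9*(8 + 9*6)**2) + 66816) = 1/((8 + 54 - 837 + 3*(-279)*54)**2/(9*(8 + 54)**2) + 66816) = 1/((1/9)*(8 + 54 - 837 - 45198)**2/62**2 + 66816) = 1/((1/9)*(1/3844)*(-45973)**2 + 66816) = 1/((1/9)*(1/3844)*2113516729 + 66816) = 1/(2199289/36 + 66816) = 1/(4604665/36) = 36/4604665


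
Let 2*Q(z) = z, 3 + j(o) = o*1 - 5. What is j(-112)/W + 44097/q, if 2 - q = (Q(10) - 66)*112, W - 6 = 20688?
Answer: 50651291/7856822 ≈ 6.4468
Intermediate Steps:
j(o) = -8 + o (j(o) = -3 + (o*1 - 5) = -3 + (o - 5) = -3 + (-5 + o) = -8 + o)
W = 20694 (W = 6 + 20688 = 20694)
Q(z) = z/2
q = 6834 (q = 2 - ((½)*10 - 66)*112 = 2 - (5 - 66)*112 = 2 - (-61)*112 = 2 - 1*(-6832) = 2 + 6832 = 6834)
j(-112)/W + 44097/q = (-8 - 112)/20694 + 44097/6834 = -120*1/20694 + 44097*(1/6834) = -20/3449 + 14699/2278 = 50651291/7856822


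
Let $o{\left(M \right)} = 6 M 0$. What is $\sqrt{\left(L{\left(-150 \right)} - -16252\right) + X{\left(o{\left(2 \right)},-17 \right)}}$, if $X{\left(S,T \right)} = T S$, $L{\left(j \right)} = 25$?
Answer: $\sqrt{16277} \approx 127.58$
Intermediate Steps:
$o{\left(M \right)} = 0$
$X{\left(S,T \right)} = S T$
$\sqrt{\left(L{\left(-150 \right)} - -16252\right) + X{\left(o{\left(2 \right)},-17 \right)}} = \sqrt{\left(25 - -16252\right) + 0 \left(-17\right)} = \sqrt{\left(25 + 16252\right) + 0} = \sqrt{16277 + 0} = \sqrt{16277}$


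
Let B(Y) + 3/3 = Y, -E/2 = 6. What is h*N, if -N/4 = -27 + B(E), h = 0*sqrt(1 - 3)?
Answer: 0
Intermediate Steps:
E = -12 (E = -2*6 = -12)
B(Y) = -1 + Y
h = 0 (h = 0*sqrt(-2) = 0*(I*sqrt(2)) = 0)
N = 160 (N = -4*(-27 + (-1 - 12)) = -4*(-27 - 13) = -4*(-40) = 160)
h*N = 0*160 = 0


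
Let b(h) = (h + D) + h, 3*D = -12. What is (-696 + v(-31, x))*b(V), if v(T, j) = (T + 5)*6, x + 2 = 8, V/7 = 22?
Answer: -259008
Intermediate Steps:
D = -4 (D = (1/3)*(-12) = -4)
V = 154 (V = 7*22 = 154)
b(h) = -4 + 2*h (b(h) = (h - 4) + h = (-4 + h) + h = -4 + 2*h)
x = 6 (x = -2 + 8 = 6)
v(T, j) = 30 + 6*T (v(T, j) = (5 + T)*6 = 30 + 6*T)
(-696 + v(-31, x))*b(V) = (-696 + (30 + 6*(-31)))*(-4 + 2*154) = (-696 + (30 - 186))*(-4 + 308) = (-696 - 156)*304 = -852*304 = -259008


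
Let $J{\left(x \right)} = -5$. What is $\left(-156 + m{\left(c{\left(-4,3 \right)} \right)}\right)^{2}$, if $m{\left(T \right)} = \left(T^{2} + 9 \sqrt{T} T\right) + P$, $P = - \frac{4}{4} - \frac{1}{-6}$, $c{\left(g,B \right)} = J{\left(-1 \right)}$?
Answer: $\frac{261181}{36} + 11865 i \sqrt{5} \approx 7255.0 + 26531.0 i$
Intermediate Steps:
$c{\left(g,B \right)} = -5$
$P = - \frac{5}{6}$ ($P = \left(-4\right) \frac{1}{4} - - \frac{1}{6} = -1 + \frac{1}{6} = - \frac{5}{6} \approx -0.83333$)
$m{\left(T \right)} = - \frac{5}{6} + T^{2} + 9 T^{\frac{3}{2}}$ ($m{\left(T \right)} = \left(T^{2} + 9 \sqrt{T} T\right) - \frac{5}{6} = \left(T^{2} + 9 T^{\frac{3}{2}}\right) - \frac{5}{6} = - \frac{5}{6} + T^{2} + 9 T^{\frac{3}{2}}$)
$\left(-156 + m{\left(c{\left(-4,3 \right)} \right)}\right)^{2} = \left(-156 + \left(- \frac{5}{6} + \left(-5\right)^{2} + 9 \left(-5\right)^{\frac{3}{2}}\right)\right)^{2} = \left(-156 + \left(- \frac{5}{6} + 25 + 9 \left(- 5 i \sqrt{5}\right)\right)\right)^{2} = \left(-156 - \left(- \frac{145}{6} + 45 i \sqrt{5}\right)\right)^{2} = \left(-156 + \left(\frac{145}{6} - 45 i \sqrt{5}\right)\right)^{2} = \left(- \frac{791}{6} - 45 i \sqrt{5}\right)^{2}$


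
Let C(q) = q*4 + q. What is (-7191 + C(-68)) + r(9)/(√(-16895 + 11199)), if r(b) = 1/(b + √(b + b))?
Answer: -7531 - I*√89/4984 + I*√178/14952 ≈ -7531.0 - 0.0010006*I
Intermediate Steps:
r(b) = 1/(b + √2*√b) (r(b) = 1/(b + √(2*b)) = 1/(b + √2*√b))
C(q) = 5*q (C(q) = 4*q + q = 5*q)
(-7191 + C(-68)) + r(9)/(√(-16895 + 11199)) = (-7191 + 5*(-68)) + 1/((9 + √2*√9)*(√(-16895 + 11199))) = (-7191 - 340) + 1/((9 + √2*3)*(√(-5696))) = -7531 + 1/((9 + 3*√2)*((8*I*√89))) = -7531 + (-I*√89/712)/(9 + 3*√2) = -7531 - I*√89/(712*(9 + 3*√2))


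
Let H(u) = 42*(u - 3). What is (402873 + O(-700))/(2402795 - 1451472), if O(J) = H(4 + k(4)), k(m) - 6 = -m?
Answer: 402999/951323 ≈ 0.42362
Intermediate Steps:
k(m) = 6 - m
H(u) = -126 + 42*u (H(u) = 42*(-3 + u) = -126 + 42*u)
O(J) = 126 (O(J) = -126 + 42*(4 + (6 - 1*4)) = -126 + 42*(4 + (6 - 4)) = -126 + 42*(4 + 2) = -126 + 42*6 = -126 + 252 = 126)
(402873 + O(-700))/(2402795 - 1451472) = (402873 + 126)/(2402795 - 1451472) = 402999/951323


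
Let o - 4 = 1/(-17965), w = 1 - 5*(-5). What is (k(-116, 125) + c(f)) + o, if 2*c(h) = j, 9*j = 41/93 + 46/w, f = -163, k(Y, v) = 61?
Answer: 12730006084/195477165 ≈ 65.123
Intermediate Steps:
w = 26 (w = 1 + 25 = 26)
o = 71859/17965 (o = 4 + 1/(-17965) = 4 - 1/17965 = 71859/17965 ≈ 3.9999)
j = 2672/10881 (j = (41/93 + 46/26)/9 = (41*(1/93) + 46*(1/26))/9 = (41/93 + 23/13)/9 = (⅑)*(2672/1209) = 2672/10881 ≈ 0.24557)
c(h) = 1336/10881 (c(h) = (½)*(2672/10881) = 1336/10881)
(k(-116, 125) + c(f)) + o = (61 + 1336/10881) + 71859/17965 = 665077/10881 + 71859/17965 = 12730006084/195477165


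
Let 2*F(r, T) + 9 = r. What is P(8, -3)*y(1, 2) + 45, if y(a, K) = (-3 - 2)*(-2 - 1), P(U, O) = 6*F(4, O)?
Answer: -180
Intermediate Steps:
F(r, T) = -9/2 + r/2
P(U, O) = -15 (P(U, O) = 6*(-9/2 + (½)*4) = 6*(-9/2 + 2) = 6*(-5/2) = -15)
y(a, K) = 15 (y(a, K) = -5*(-3) = 15)
P(8, -3)*y(1, 2) + 45 = -15*15 + 45 = -225 + 45 = -180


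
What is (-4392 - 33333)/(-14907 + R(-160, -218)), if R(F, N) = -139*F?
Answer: -37725/7333 ≈ -5.1446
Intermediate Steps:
(-4392 - 33333)/(-14907 + R(-160, -218)) = (-4392 - 33333)/(-14907 - 139*(-160)) = -37725/(-14907 + 22240) = -37725/7333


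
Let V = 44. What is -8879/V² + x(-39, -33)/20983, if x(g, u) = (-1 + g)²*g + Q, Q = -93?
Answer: -307294505/40623088 ≈ -7.5645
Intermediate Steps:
x(g, u) = -93 + g*(-1 + g)² (x(g, u) = (-1 + g)²*g - 93 = g*(-1 + g)² - 93 = -93 + g*(-1 + g)²)
-8879/V² + x(-39, -33)/20983 = -8879/(44²) + (-93 - 39*(-1 - 39)²)/20983 = -8879/1936 + (-93 - 39*(-40)²)*(1/20983) = -8879*1/1936 + (-93 - 39*1600)*(1/20983) = -8879/1936 + (-93 - 62400)*(1/20983) = -8879/1936 - 62493*1/20983 = -8879/1936 - 62493/20983 = -307294505/40623088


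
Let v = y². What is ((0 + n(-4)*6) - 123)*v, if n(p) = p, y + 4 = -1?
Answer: -3675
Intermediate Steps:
y = -5 (y = -4 - 1 = -5)
v = 25 (v = (-5)² = 25)
((0 + n(-4)*6) - 123)*v = ((0 - 4*6) - 123)*25 = ((0 - 24) - 123)*25 = (-24 - 123)*25 = -147*25 = -3675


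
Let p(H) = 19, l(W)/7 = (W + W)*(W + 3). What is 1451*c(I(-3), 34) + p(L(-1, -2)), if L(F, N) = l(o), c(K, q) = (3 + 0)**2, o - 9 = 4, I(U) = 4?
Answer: 13078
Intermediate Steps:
o = 13 (o = 9 + 4 = 13)
l(W) = 14*W*(3 + W) (l(W) = 7*((W + W)*(W + 3)) = 7*((2*W)*(3 + W)) = 7*(2*W*(3 + W)) = 14*W*(3 + W))
c(K, q) = 9 (c(K, q) = 3**2 = 9)
L(F, N) = 2912 (L(F, N) = 14*13*(3 + 13) = 14*13*16 = 2912)
1451*c(I(-3), 34) + p(L(-1, -2)) = 1451*9 + 19 = 13059 + 19 = 13078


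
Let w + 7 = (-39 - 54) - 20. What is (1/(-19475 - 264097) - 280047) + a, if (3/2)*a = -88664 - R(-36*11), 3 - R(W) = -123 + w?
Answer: -96221745565/283572 ≈ -3.3932e+5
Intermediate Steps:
w = -120 (w = -7 + ((-39 - 54) - 20) = -7 + (-93 - 20) = -7 - 113 = -120)
R(W) = 246 (R(W) = 3 - (-123 - 120) = 3 - 1*(-243) = 3 + 243 = 246)
a = -177820/3 (a = 2*(-88664 - 1*246)/3 = 2*(-88664 - 246)/3 = (⅔)*(-88910) = -177820/3 ≈ -59273.)
(1/(-19475 - 264097) - 280047) + a = (1/(-19475 - 264097) - 280047) - 177820/3 = (1/(-283572) - 280047) - 177820/3 = (-1/283572 - 280047) - 177820/3 = -79413487885/283572 - 177820/3 = -96221745565/283572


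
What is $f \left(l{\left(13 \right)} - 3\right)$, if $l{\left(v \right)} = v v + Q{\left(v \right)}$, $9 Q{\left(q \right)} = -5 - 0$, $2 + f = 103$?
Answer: $\frac{150389}{9} \approx 16710.0$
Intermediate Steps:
$f = 101$ ($f = -2 + 103 = 101$)
$Q{\left(q \right)} = - \frac{5}{9}$ ($Q{\left(q \right)} = \frac{-5 - 0}{9} = \frac{-5 + 0}{9} = \frac{1}{9} \left(-5\right) = - \frac{5}{9}$)
$l{\left(v \right)} = - \frac{5}{9} + v^{2}$ ($l{\left(v \right)} = v v - \frac{5}{9} = v^{2} - \frac{5}{9} = - \frac{5}{9} + v^{2}$)
$f \left(l{\left(13 \right)} - 3\right) = 101 \left(\left(- \frac{5}{9} + 13^{2}\right) - 3\right) = 101 \left(\left(- \frac{5}{9} + 169\right) - 3\right) = 101 \left(\frac{1516}{9} - 3\right) = 101 \cdot \frac{1489}{9} = \frac{150389}{9}$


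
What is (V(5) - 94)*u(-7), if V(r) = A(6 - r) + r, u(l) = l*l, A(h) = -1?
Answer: -4410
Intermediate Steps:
u(l) = l**2
V(r) = -1 + r
(V(5) - 94)*u(-7) = ((-1 + 5) - 94)*(-7)**2 = (4 - 94)*49 = -90*49 = -4410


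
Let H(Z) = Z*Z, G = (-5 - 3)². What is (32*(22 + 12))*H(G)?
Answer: 4456448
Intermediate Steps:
G = 64 (G = (-8)² = 64)
H(Z) = Z²
(32*(22 + 12))*H(G) = (32*(22 + 12))*64² = (32*34)*4096 = 1088*4096 = 4456448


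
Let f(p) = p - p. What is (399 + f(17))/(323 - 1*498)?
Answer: -57/25 ≈ -2.2800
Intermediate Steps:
f(p) = 0
(399 + f(17))/(323 - 1*498) = (399 + 0)/(323 - 1*498) = 399/(323 - 498) = 399/(-175) = 399*(-1/175) = -57/25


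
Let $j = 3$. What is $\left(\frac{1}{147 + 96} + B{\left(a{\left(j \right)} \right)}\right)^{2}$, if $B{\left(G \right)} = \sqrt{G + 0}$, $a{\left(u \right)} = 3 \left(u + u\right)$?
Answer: $\frac{1062883}{59049} + \frac{2 \sqrt{2}}{81} \approx 18.035$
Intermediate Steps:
$a{\left(u \right)} = 6 u$ ($a{\left(u \right)} = 3 \cdot 2 u = 6 u$)
$B{\left(G \right)} = \sqrt{G}$
$\left(\frac{1}{147 + 96} + B{\left(a{\left(j \right)} \right)}\right)^{2} = \left(\frac{1}{147 + 96} + \sqrt{6 \cdot 3}\right)^{2} = \left(\frac{1}{243} + \sqrt{18}\right)^{2} = \left(\frac{1}{243} + 3 \sqrt{2}\right)^{2}$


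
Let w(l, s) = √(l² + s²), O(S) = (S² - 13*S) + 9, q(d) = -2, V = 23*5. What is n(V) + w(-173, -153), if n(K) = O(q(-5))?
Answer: 39 + √53338 ≈ 269.95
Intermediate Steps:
V = 115
O(S) = 9 + S² - 13*S
n(K) = 39 (n(K) = 9 + (-2)² - 13*(-2) = 9 + 4 + 26 = 39)
n(V) + w(-173, -153) = 39 + √((-173)² + (-153)²) = 39 + √(29929 + 23409) = 39 + √53338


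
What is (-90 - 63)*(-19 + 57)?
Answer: -5814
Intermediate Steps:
(-90 - 63)*(-19 + 57) = -153*38 = -5814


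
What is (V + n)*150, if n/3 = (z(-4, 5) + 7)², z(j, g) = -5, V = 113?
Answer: 18750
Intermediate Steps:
n = 12 (n = 3*(-5 + 7)² = 3*2² = 3*4 = 12)
(V + n)*150 = (113 + 12)*150 = 125*150 = 18750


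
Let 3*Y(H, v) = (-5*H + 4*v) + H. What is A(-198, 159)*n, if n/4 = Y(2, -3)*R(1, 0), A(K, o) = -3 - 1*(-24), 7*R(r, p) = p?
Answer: 0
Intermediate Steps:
R(r, p) = p/7
A(K, o) = 21 (A(K, o) = -3 + 24 = 21)
Y(H, v) = -4*H/3 + 4*v/3 (Y(H, v) = ((-5*H + 4*v) + H)/3 = (-4*H + 4*v)/3 = -4*H/3 + 4*v/3)
n = 0 (n = 4*((-4/3*2 + (4/3)*(-3))*((⅐)*0)) = 4*((-8/3 - 4)*0) = 4*(-20/3*0) = 4*0 = 0)
A(-198, 159)*n = 21*0 = 0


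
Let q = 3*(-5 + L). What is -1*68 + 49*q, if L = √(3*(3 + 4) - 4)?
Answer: -803 + 147*√17 ≈ -196.90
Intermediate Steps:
L = √17 (L = √(3*7 - 4) = √(21 - 4) = √17 ≈ 4.1231)
q = -15 + 3*√17 (q = 3*(-5 + √17) = -15 + 3*√17 ≈ -2.6307)
-1*68 + 49*q = -1*68 + 49*(-15 + 3*√17) = -68 + (-735 + 147*√17) = -803 + 147*√17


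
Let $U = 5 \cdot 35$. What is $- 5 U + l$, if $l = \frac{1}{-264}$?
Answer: $- \frac{231001}{264} \approx -875.0$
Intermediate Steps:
$U = 175$
$l = - \frac{1}{264} \approx -0.0037879$
$- 5 U + l = \left(-5\right) 175 - \frac{1}{264} = -875 - \frac{1}{264} = - \frac{231001}{264}$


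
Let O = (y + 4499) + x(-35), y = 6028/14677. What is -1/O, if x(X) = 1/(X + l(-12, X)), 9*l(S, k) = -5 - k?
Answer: -1394315/6273551814 ≈ -0.00022225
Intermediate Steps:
l(S, k) = -5/9 - k/9 (l(S, k) = (-5 - k)/9 = -5/9 - k/9)
x(X) = 1/(-5/9 + 8*X/9) (x(X) = 1/(X + (-5/9 - X/9)) = 1/(-5/9 + 8*X/9))
y = 6028/14677 (y = 6028*(1/14677) = 6028/14677 ≈ 0.41071)
O = 6273551814/1394315 (O = (6028/14677 + 4499) + 9/(-5 + 8*(-35)) = 66037851/14677 + 9/(-5 - 280) = 66037851/14677 + 9/(-285) = 66037851/14677 + 9*(-1/285) = 66037851/14677 - 3/95 = 6273551814/1394315 ≈ 4499.4)
-1/O = -1/6273551814/1394315 = -1*1394315/6273551814 = -1394315/6273551814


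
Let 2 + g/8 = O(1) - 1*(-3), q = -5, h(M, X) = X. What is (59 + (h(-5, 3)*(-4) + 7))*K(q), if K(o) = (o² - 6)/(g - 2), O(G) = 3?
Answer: 171/5 ≈ 34.200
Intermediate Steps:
g = 32 (g = -16 + 8*(3 - 1*(-3)) = -16 + 8*(3 + 3) = -16 + 8*6 = -16 + 48 = 32)
K(o) = -⅕ + o²/30 (K(o) = (o² - 6)/(32 - 2) = (-6 + o²)/30 = (-6 + o²)*(1/30) = -⅕ + o²/30)
(59 + (h(-5, 3)*(-4) + 7))*K(q) = (59 + (3*(-4) + 7))*(-⅕ + (1/30)*(-5)²) = (59 + (-12 + 7))*(-⅕ + (1/30)*25) = (59 - 5)*(-⅕ + ⅚) = 54*(19/30) = 171/5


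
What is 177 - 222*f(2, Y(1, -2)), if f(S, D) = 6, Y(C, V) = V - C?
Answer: -1155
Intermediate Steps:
177 - 222*f(2, Y(1, -2)) = 177 - 222*6 = 177 - 1332 = -1155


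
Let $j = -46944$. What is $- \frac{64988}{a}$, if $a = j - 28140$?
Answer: $\frac{16247}{18771} \approx 0.86554$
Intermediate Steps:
$a = -75084$ ($a = -46944 - 28140 = -75084$)
$- \frac{64988}{a} = - \frac{64988}{-75084} = \left(-64988\right) \left(- \frac{1}{75084}\right) = \frac{16247}{18771}$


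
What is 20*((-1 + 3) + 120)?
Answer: 2440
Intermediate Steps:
20*((-1 + 3) + 120) = 20*(2 + 120) = 20*122 = 2440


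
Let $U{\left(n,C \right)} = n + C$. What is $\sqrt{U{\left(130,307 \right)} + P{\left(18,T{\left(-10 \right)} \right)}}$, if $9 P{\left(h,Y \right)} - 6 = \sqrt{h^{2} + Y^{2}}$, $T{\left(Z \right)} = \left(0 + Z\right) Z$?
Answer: $\frac{\sqrt{3939 + 2 \sqrt{2581}}}{3} \approx 21.189$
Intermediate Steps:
$T{\left(Z \right)} = Z^{2}$ ($T{\left(Z \right)} = Z Z = Z^{2}$)
$U{\left(n,C \right)} = C + n$
$P{\left(h,Y \right)} = \frac{2}{3} + \frac{\sqrt{Y^{2} + h^{2}}}{9}$ ($P{\left(h,Y \right)} = \frac{2}{3} + \frac{\sqrt{h^{2} + Y^{2}}}{9} = \frac{2}{3} + \frac{\sqrt{Y^{2} + h^{2}}}{9}$)
$\sqrt{U{\left(130,307 \right)} + P{\left(18,T{\left(-10 \right)} \right)}} = \sqrt{\left(307 + 130\right) + \left(\frac{2}{3} + \frac{\sqrt{\left(\left(-10\right)^{2}\right)^{2} + 18^{2}}}{9}\right)} = \sqrt{437 + \left(\frac{2}{3} + \frac{\sqrt{100^{2} + 324}}{9}\right)} = \sqrt{437 + \left(\frac{2}{3} + \frac{\sqrt{10000 + 324}}{9}\right)} = \sqrt{437 + \left(\frac{2}{3} + \frac{\sqrt{10324}}{9}\right)} = \sqrt{437 + \left(\frac{2}{3} + \frac{2 \sqrt{2581}}{9}\right)} = \sqrt{\frac{1313}{3} + \frac{2 \sqrt{2581}}{9}}$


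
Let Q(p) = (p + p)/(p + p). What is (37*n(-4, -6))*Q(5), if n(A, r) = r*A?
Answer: 888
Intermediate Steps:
Q(p) = 1 (Q(p) = (2*p)/((2*p)) = (2*p)*(1/(2*p)) = 1)
n(A, r) = A*r
(37*n(-4, -6))*Q(5) = (37*(-4*(-6)))*1 = (37*24)*1 = 888*1 = 888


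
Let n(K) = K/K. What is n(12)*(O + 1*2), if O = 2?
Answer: 4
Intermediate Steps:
n(K) = 1
n(12)*(O + 1*2) = 1*(2 + 1*2) = 1*(2 + 2) = 1*4 = 4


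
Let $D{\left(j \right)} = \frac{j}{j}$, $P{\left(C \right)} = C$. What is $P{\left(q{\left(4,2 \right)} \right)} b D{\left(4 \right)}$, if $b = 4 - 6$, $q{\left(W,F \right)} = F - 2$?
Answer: $0$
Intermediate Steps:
$q{\left(W,F \right)} = -2 + F$
$D{\left(j \right)} = 1$
$b = -2$ ($b = 4 - 6 = -2$)
$P{\left(q{\left(4,2 \right)} \right)} b D{\left(4 \right)} = \left(-2 + 2\right) \left(-2\right) 1 = 0 \left(-2\right) 1 = 0 \cdot 1 = 0$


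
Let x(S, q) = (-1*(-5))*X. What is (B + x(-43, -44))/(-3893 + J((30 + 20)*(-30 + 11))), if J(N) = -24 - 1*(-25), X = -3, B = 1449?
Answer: -717/1946 ≈ -0.36845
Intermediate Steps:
x(S, q) = -15 (x(S, q) = -1*(-5)*(-3) = 5*(-3) = -15)
J(N) = 1 (J(N) = -24 + 25 = 1)
(B + x(-43, -44))/(-3893 + J((30 + 20)*(-30 + 11))) = (1449 - 15)/(-3893 + 1) = 1434/(-3892) = 1434*(-1/3892) = -717/1946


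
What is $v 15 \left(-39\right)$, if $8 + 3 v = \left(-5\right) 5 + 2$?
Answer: $6045$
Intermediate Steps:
$v = - \frac{31}{3}$ ($v = - \frac{8}{3} + \frac{\left(-5\right) 5 + 2}{3} = - \frac{8}{3} + \frac{-25 + 2}{3} = - \frac{8}{3} + \frac{1}{3} \left(-23\right) = - \frac{8}{3} - \frac{23}{3} = - \frac{31}{3} \approx -10.333$)
$v 15 \left(-39\right) = \left(- \frac{31}{3}\right) 15 \left(-39\right) = \left(-155\right) \left(-39\right) = 6045$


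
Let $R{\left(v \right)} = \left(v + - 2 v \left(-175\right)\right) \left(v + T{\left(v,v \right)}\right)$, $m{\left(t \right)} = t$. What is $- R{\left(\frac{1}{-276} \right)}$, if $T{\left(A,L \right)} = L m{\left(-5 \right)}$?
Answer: $\frac{39}{2116} \approx 0.018431$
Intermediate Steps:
$T{\left(A,L \right)} = - 5 L$ ($T{\left(A,L \right)} = L \left(-5\right) = - 5 L$)
$R{\left(v \right)} = - 1404 v^{2}$ ($R{\left(v \right)} = \left(v + - 2 v \left(-175\right)\right) \left(v - 5 v\right) = \left(v + 350 v\right) \left(- 4 v\right) = 351 v \left(- 4 v\right) = - 1404 v^{2}$)
$- R{\left(\frac{1}{-276} \right)} = - \left(-1404\right) \left(\frac{1}{-276}\right)^{2} = - \left(-1404\right) \left(- \frac{1}{276}\right)^{2} = - \frac{-1404}{76176} = \left(-1\right) \left(- \frac{39}{2116}\right) = \frac{39}{2116}$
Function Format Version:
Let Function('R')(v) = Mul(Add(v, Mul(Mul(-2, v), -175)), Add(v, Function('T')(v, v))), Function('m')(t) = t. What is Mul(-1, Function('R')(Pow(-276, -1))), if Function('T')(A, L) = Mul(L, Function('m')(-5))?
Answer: Rational(39, 2116) ≈ 0.018431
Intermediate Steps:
Function('T')(A, L) = Mul(-5, L) (Function('T')(A, L) = Mul(L, -5) = Mul(-5, L))
Function('R')(v) = Mul(-1404, Pow(v, 2)) (Function('R')(v) = Mul(Add(v, Mul(Mul(-2, v), -175)), Add(v, Mul(-5, v))) = Mul(Add(v, Mul(350, v)), Mul(-4, v)) = Mul(Mul(351, v), Mul(-4, v)) = Mul(-1404, Pow(v, 2)))
Mul(-1, Function('R')(Pow(-276, -1))) = Mul(-1, Mul(-1404, Pow(Pow(-276, -1), 2))) = Mul(-1, Mul(-1404, Pow(Rational(-1, 276), 2))) = Mul(-1, Mul(-1404, Rational(1, 76176))) = Mul(-1, Rational(-39, 2116)) = Rational(39, 2116)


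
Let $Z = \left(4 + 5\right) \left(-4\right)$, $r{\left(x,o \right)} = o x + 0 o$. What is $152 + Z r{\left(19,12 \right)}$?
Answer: $-8056$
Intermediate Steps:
$r{\left(x,o \right)} = o x$ ($r{\left(x,o \right)} = o x + 0 = o x$)
$Z = -36$ ($Z = 9 \left(-4\right) = -36$)
$152 + Z r{\left(19,12 \right)} = 152 - 36 \cdot 12 \cdot 19 = 152 - 8208 = -8056$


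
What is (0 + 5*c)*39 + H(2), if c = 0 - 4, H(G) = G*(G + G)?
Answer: -772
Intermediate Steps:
H(G) = 2*G² (H(G) = G*(2*G) = 2*G²)
c = -4
(0 + 5*c)*39 + H(2) = (0 + 5*(-4))*39 + 2*2² = (0 - 20)*39 + 2*4 = -20*39 + 8 = -780 + 8 = -772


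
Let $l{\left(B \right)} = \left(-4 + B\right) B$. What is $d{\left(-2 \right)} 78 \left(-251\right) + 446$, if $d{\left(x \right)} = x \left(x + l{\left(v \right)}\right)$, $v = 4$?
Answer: $-77866$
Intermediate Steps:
$l{\left(B \right)} = B \left(-4 + B\right)$
$d{\left(x \right)} = x^{2}$ ($d{\left(x \right)} = x \left(x + 4 \left(-4 + 4\right)\right) = x \left(x + 4 \cdot 0\right) = x \left(x + 0\right) = x x = x^{2}$)
$d{\left(-2 \right)} 78 \left(-251\right) + 446 = \left(-2\right)^{2} \cdot 78 \left(-251\right) + 446 = 4 \cdot 78 \left(-251\right) + 446 = 312 \left(-251\right) + 446 = -78312 + 446 = -77866$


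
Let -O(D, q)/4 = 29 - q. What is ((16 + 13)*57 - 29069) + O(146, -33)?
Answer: -27664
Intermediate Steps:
O(D, q) = -116 + 4*q (O(D, q) = -4*(29 - q) = -116 + 4*q)
((16 + 13)*57 - 29069) + O(146, -33) = ((16 + 13)*57 - 29069) + (-116 + 4*(-33)) = (29*57 - 29069) + (-116 - 132) = (1653 - 29069) - 248 = -27416 - 248 = -27664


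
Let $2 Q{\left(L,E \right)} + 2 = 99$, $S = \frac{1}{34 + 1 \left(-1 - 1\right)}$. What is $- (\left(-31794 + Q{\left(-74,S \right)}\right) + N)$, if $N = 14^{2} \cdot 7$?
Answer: $\frac{60747}{2} \approx 30374.0$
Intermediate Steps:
$S = \frac{1}{32}$ ($S = \frac{1}{34 + 1 \left(-2\right)} = \frac{1}{34 - 2} = \frac{1}{32} \approx 0.03125$)
$Q{\left(L,E \right)} = \frac{97}{2}$ ($Q{\left(L,E \right)} = -1 + \frac{1}{2} \cdot 99 = -1 + \frac{99}{2} = \frac{97}{2}$)
$N = 1372$ ($N = 196 \cdot 7 = 1372$)
$- (\left(-31794 + Q{\left(-74,S \right)}\right) + N) = - (\left(-31794 + \frac{97}{2}\right) + 1372) = - (- \frac{63491}{2} + 1372) = \left(-1\right) \left(- \frac{60747}{2}\right) = \frac{60747}{2}$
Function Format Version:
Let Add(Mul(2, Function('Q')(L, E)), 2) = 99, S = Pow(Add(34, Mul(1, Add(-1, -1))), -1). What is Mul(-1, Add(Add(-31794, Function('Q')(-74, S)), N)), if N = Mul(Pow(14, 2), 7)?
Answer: Rational(60747, 2) ≈ 30374.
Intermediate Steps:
S = Rational(1, 32) (S = Pow(Add(34, Mul(1, -2)), -1) = Pow(Add(34, -2), -1) = Pow(32, -1) = Rational(1, 32) ≈ 0.031250)
Function('Q')(L, E) = Rational(97, 2) (Function('Q')(L, E) = Add(-1, Mul(Rational(1, 2), 99)) = Add(-1, Rational(99, 2)) = Rational(97, 2))
N = 1372 (N = Mul(196, 7) = 1372)
Mul(-1, Add(Add(-31794, Function('Q')(-74, S)), N)) = Mul(-1, Add(Add(-31794, Rational(97, 2)), 1372)) = Mul(-1, Add(Rational(-63491, 2), 1372)) = Mul(-1, Rational(-60747, 2)) = Rational(60747, 2)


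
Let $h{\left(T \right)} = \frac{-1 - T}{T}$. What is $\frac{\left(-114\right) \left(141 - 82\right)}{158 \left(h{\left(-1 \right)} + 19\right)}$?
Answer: $- \frac{177}{79} \approx -2.2405$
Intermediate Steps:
$h{\left(T \right)} = \frac{-1 - T}{T}$
$\frac{\left(-114\right) \left(141 - 82\right)}{158 \left(h{\left(-1 \right)} + 19\right)} = \frac{\left(-114\right) \left(141 - 82\right)}{158 \left(\frac{-1 - -1}{-1} + 19\right)} = \frac{\left(-114\right) 59}{158 \left(- (-1 + 1) + 19\right)} = - \frac{6726}{158 \left(\left(-1\right) 0 + 19\right)} = - \frac{6726}{158 \left(0 + 19\right)} = - \frac{6726}{158 \cdot 19} = - \frac{6726}{3002} = \left(-6726\right) \frac{1}{3002} = - \frac{177}{79}$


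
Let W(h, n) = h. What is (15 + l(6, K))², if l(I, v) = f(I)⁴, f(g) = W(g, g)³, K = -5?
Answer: 4738381403625087201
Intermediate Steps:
f(g) = g³
l(I, v) = I¹² (l(I, v) = (I³)⁴ = I¹²)
(15 + l(6, K))² = (15 + 6¹²)² = (15 + 2176782336)² = 2176782351² = 4738381403625087201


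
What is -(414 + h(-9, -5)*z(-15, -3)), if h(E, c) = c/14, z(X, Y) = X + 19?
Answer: -2888/7 ≈ -412.57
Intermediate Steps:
z(X, Y) = 19 + X
h(E, c) = c/14
-(414 + h(-9, -5)*z(-15, -3)) = -(414 + ((1/14)*(-5))*(19 - 15)) = -(414 - 5/14*4) = -(414 - 10/7) = -1*2888/7 = -2888/7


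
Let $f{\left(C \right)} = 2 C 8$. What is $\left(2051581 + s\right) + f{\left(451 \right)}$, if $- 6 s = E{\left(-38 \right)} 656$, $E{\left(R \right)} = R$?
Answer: $\frac{6188855}{3} \approx 2.063 \cdot 10^{6}$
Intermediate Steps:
$f{\left(C \right)} = 16 C$
$s = \frac{12464}{3}$ ($s = - \frac{\left(-38\right) 656}{6} = \left(- \frac{1}{6}\right) \left(-24928\right) = \frac{12464}{3} \approx 4154.7$)
$\left(2051581 + s\right) + f{\left(451 \right)} = \left(2051581 + \frac{12464}{3}\right) + 16 \cdot 451 = \frac{6167207}{3} + 7216 = \frac{6188855}{3}$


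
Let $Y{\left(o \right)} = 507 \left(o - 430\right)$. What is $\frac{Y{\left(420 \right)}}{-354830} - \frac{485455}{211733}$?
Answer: $- \frac{17118051134}{7512922039} \approx -2.2785$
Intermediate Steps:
$Y{\left(o \right)} = -218010 + 507 o$ ($Y{\left(o \right)} = 507 \left(-430 + o\right) = -218010 + 507 o$)
$\frac{Y{\left(420 \right)}}{-354830} - \frac{485455}{211733} = \frac{-218010 + 507 \cdot 420}{-354830} - \frac{485455}{211733} = \left(-218010 + 212940\right) \left(- \frac{1}{354830}\right) - \frac{485455}{211733} = \left(-5070\right) \left(- \frac{1}{354830}\right) - \frac{485455}{211733} = \frac{507}{35483} - \frac{485455}{211733} = - \frac{17118051134}{7512922039}$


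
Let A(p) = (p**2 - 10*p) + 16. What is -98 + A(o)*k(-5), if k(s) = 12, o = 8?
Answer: -98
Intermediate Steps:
A(p) = 16 + p**2 - 10*p
-98 + A(o)*k(-5) = -98 + (16 + 8**2 - 10*8)*12 = -98 + (16 + 64 - 80)*12 = -98 + 0*12 = -98 + 0 = -98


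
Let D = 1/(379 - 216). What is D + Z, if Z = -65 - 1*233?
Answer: -48573/163 ≈ -297.99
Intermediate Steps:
Z = -298 (Z = -65 - 233 = -298)
D = 1/163 ≈ 0.0061350
D + Z = 1/163 - 298 = -48573/163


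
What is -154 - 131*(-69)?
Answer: 8885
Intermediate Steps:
-154 - 131*(-69) = -154 + 9039 = 8885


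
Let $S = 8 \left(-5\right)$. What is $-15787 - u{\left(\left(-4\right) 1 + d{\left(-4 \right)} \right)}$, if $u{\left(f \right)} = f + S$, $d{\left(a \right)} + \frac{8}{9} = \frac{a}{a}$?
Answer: $- \frac{141688}{9} \approx -15743.0$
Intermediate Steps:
$S = -40$
$d{\left(a \right)} = \frac{1}{9}$ ($d{\left(a \right)} = - \frac{8}{9} + \frac{a}{a} = - \frac{8}{9} + 1 = \frac{1}{9}$)
$u{\left(f \right)} = -40 + f$ ($u{\left(f \right)} = f - 40 = -40 + f$)
$-15787 - u{\left(\left(-4\right) 1 + d{\left(-4 \right)} \right)} = -15787 - \left(-40 + \left(\left(-4\right) 1 + \frac{1}{9}\right)\right) = -15787 - \left(-40 + \left(-4 + \frac{1}{9}\right)\right) = -15787 - \left(-40 - \frac{35}{9}\right) = -15787 - - \frac{395}{9} = -15787 + \frac{395}{9} = - \frac{141688}{9}$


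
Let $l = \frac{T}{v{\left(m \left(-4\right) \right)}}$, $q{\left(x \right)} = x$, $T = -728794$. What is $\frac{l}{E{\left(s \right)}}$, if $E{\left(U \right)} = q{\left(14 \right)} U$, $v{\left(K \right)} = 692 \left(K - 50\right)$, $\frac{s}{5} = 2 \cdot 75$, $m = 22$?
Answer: $\frac{364397}{501354000} \approx 0.00072683$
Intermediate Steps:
$s = 750$ ($s = 5 \cdot 2 \cdot 75 = 5 \cdot 150 = 750$)
$v{\left(K \right)} = -34600 + 692 K$ ($v{\left(K \right)} = 692 \left(-50 + K\right) = -34600 + 692 K$)
$E{\left(U \right)} = 14 U$
$l = \frac{364397}{47748}$ ($l = - \frac{728794}{-34600 + 692 \cdot 22 \left(-4\right)} = - \frac{728794}{-34600 + 692 \left(-88\right)} = - \frac{728794}{-34600 - 60896} = - \frac{728794}{-95496} = \left(-728794\right) \left(- \frac{1}{95496}\right) = \frac{364397}{47748} \approx 7.6317$)
$\frac{l}{E{\left(s \right)}} = \frac{364397}{47748 \cdot 14 \cdot 750} = \frac{364397}{47748 \cdot 10500} = \frac{364397}{47748} \cdot \frac{1}{10500} = \frac{364397}{501354000}$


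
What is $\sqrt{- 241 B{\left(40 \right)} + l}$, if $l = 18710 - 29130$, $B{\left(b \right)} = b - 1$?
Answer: $i \sqrt{19819} \approx 140.78 i$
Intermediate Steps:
$B{\left(b \right)} = -1 + b$
$l = -10420$
$\sqrt{- 241 B{\left(40 \right)} + l} = \sqrt{- 241 \left(-1 + 40\right) - 10420} = \sqrt{\left(-241\right) 39 - 10420} = \sqrt{-9399 - 10420} = \sqrt{-19819} = i \sqrt{19819}$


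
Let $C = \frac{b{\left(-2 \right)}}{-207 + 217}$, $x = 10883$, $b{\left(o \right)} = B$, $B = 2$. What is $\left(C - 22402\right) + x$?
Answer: $- \frac{57594}{5} \approx -11519.0$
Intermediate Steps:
$b{\left(o \right)} = 2$
$C = \frac{1}{5}$ ($C = \frac{2}{-207 + 217} = \frac{2}{10} = 2 \cdot \frac{1}{10} = \frac{1}{5} \approx 0.2$)
$\left(C - 22402\right) + x = \left(\frac{1}{5} - 22402\right) + 10883 = - \frac{112009}{5} + 10883 = - \frac{57594}{5}$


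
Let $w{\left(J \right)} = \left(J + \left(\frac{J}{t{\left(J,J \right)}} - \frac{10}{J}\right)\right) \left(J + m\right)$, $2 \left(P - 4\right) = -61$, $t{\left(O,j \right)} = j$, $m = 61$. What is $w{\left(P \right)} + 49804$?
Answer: $\frac{10374701}{212} \approx 48937.0$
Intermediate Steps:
$P = - \frac{53}{2}$ ($P = 4 + \frac{1}{2} \left(-61\right) = 4 - \frac{61}{2} = - \frac{53}{2} \approx -26.5$)
$w{\left(J \right)} = \left(61 + J\right) \left(1 + J - \frac{10}{J}\right)$ ($w{\left(J \right)} = \left(J - \left(\frac{10}{J} - \frac{J}{J}\right)\right) \left(J + 61\right) = \left(J + \left(1 - \frac{10}{J}\right)\right) \left(61 + J\right) = \left(1 + J - \frac{10}{J}\right) \left(61 + J\right) = \left(61 + J\right) \left(1 + J - \frac{10}{J}\right)$)
$w{\left(P \right)} + 49804 = \left(51 + \left(- \frac{53}{2}\right)^{2} - \frac{610}{- \frac{53}{2}} + 62 \left(- \frac{53}{2}\right)\right) + 49804 = \left(51 + \frac{2809}{4} - - \frac{1220}{53} - 1643\right) + 49804 = \left(51 + \frac{2809}{4} + \frac{1220}{53} - 1643\right) + 49804 = - \frac{183747}{212} + 49804 = \frac{10374701}{212}$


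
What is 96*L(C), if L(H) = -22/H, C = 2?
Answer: -1056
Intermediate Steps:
96*L(C) = 96*(-22/2) = 96*(-22*½) = 96*(-11) = -1056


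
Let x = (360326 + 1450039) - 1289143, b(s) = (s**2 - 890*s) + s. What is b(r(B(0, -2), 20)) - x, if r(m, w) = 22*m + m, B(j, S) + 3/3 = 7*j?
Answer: -500246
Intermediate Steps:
B(j, S) = -1 + 7*j
r(m, w) = 23*m
b(s) = s**2 - 889*s
x = 521222 (x = 1810365 - 1289143 = 521222)
b(r(B(0, -2), 20)) - x = (23*(-1 + 7*0))*(-889 + 23*(-1 + 7*0)) - 1*521222 = (23*(-1 + 0))*(-889 + 23*(-1 + 0)) - 521222 = (23*(-1))*(-889 + 23*(-1)) - 521222 = -23*(-889 - 23) - 521222 = -23*(-912) - 521222 = 20976 - 521222 = -500246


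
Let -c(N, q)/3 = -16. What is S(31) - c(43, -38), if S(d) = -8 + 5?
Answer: -51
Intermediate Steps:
S(d) = -3
c(N, q) = 48 (c(N, q) = -3*(-16) = 48)
S(31) - c(43, -38) = -3 - 1*48 = -3 - 48 = -51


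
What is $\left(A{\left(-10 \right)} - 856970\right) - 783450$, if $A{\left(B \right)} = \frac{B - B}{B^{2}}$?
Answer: $-1640420$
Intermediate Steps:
$A{\left(B \right)} = 0$ ($A{\left(B \right)} = \frac{0}{B^{2}} = 0$)
$\left(A{\left(-10 \right)} - 856970\right) - 783450 = \left(0 - 856970\right) - 783450 = -856970 - 783450 = -1640420$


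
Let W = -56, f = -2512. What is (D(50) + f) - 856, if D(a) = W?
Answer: -3424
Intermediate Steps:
D(a) = -56
(D(50) + f) - 856 = (-56 - 2512) - 856 = -2568 - 856 = -3424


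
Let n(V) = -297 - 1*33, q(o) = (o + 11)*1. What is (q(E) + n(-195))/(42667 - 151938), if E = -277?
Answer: 596/109271 ≈ 0.0054543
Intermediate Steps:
q(o) = 11 + o (q(o) = (11 + o)*1 = 11 + o)
n(V) = -330 (n(V) = -297 - 33 = -330)
(q(E) + n(-195))/(42667 - 151938) = ((11 - 277) - 330)/(42667 - 151938) = (-266 - 330)/(-109271) = -596*(-1/109271) = 596/109271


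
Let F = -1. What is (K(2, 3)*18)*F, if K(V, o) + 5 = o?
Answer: 36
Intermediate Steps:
K(V, o) = -5 + o
(K(2, 3)*18)*F = ((-5 + 3)*18)*(-1) = -2*18*(-1) = -36*(-1) = 36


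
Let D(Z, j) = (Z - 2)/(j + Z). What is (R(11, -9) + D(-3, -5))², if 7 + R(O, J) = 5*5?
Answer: 22201/64 ≈ 346.89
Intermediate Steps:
R(O, J) = 18 (R(O, J) = -7 + 5*5 = -7 + 25 = 18)
D(Z, j) = (-2 + Z)/(Z + j)
(R(11, -9) + D(-3, -5))² = (18 + (-2 - 3)/(-3 - 5))² = (18 - 5/(-8))² = (18 - ⅛*(-5))² = (18 + 5/8)² = (149/8)² = 22201/64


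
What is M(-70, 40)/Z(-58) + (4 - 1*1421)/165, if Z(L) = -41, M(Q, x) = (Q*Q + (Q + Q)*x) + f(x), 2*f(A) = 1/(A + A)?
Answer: 1836863/216480 ≈ 8.4851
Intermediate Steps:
f(A) = 1/(4*A) (f(A) = 1/(2*(A + A)) = 1/(2*((2*A))) = (1/(2*A))/2 = 1/(4*A))
M(Q, x) = Q² + 1/(4*x) + 2*Q*x (M(Q, x) = (Q*Q + (Q + Q)*x) + 1/(4*x) = (Q² + (2*Q)*x) + 1/(4*x) = (Q² + 2*Q*x) + 1/(4*x) = Q² + 1/(4*x) + 2*Q*x)
M(-70, 40)/Z(-58) + (4 - 1*1421)/165 = ((¼ - 70*40*(-70 + 2*40))/40)/(-41) + (4 - 1*1421)/165 = ((¼ - 70*40*(-70 + 80))/40)*(-1/41) + (4 - 1421)*(1/165) = ((¼ - 70*40*10)/40)*(-1/41) - 1417*1/165 = ((¼ - 28000)/40)*(-1/41) - 1417/165 = ((1/40)*(-111999/4))*(-1/41) - 1417/165 = -111999/160*(-1/41) - 1417/165 = 111999/6560 - 1417/165 = 1836863/216480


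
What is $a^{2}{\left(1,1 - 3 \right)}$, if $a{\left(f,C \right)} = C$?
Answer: $4$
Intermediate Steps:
$a^{2}{\left(1,1 - 3 \right)} = \left(1 - 3\right)^{2} = \left(-2\right)^{2} = 4$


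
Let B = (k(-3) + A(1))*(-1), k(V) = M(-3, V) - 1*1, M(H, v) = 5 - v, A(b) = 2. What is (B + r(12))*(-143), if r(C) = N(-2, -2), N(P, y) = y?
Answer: 1573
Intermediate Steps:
r(C) = -2
k(V) = 4 - V (k(V) = (5 - V) - 1*1 = (5 - V) - 1 = 4 - V)
B = -9 (B = ((4 - 1*(-3)) + 2)*(-1) = ((4 + 3) + 2)*(-1) = (7 + 2)*(-1) = 9*(-1) = -9)
(B + r(12))*(-143) = (-9 - 2)*(-143) = -11*(-143) = 1573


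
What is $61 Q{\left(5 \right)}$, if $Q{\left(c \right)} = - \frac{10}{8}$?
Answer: $- \frac{305}{4} \approx -76.25$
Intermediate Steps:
$Q{\left(c \right)} = - \frac{5}{4}$ ($Q{\left(c \right)} = \left(-10\right) \frac{1}{8} = - \frac{5}{4}$)
$61 Q{\left(5 \right)} = 61 \left(- \frac{5}{4}\right) = - \frac{305}{4}$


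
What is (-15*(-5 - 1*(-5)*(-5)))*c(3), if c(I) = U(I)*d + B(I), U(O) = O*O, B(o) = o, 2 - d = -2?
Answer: 17550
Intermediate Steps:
d = 4 (d = 2 - 1*(-2) = 2 + 2 = 4)
U(O) = O²
c(I) = I + 4*I² (c(I) = I²*4 + I = 4*I² + I = I + 4*I²)
(-15*(-5 - 1*(-5)*(-5)))*c(3) = (-15*(-5 - 1*(-5)*(-5)))*(3*(1 + 4*3)) = (-15*(-5 + 5*(-5)))*(3*(1 + 12)) = (-15*(-5 - 25))*(3*13) = -15*(-30)*39 = 450*39 = 17550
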